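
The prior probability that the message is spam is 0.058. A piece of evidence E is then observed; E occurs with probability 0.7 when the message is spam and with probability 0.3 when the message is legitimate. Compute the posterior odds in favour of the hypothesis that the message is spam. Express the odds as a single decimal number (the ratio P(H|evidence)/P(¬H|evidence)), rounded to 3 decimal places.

Prior odds = 0.058/(1−0.058) = 0.061571. In log-odds, ln(0.061571) = -2.7876.
Add log likelihood ratio: ln(2.3333) = 0.84730.
Posterior log-odds = -1.9403, so posterior odds = exp(-1.9403) = 0.14367.

Posterior odds ≈ 0.144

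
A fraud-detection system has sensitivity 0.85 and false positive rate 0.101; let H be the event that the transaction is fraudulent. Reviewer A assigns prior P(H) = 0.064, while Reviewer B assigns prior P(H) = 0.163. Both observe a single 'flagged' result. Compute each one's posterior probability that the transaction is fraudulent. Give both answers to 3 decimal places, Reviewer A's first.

The likelihood ratio for a 'flagged' result is 0.85/0.101 = 8.4158.
Reviewer A: prior odds 0.064/0.936 = 0.068376; posterior odds 0.57544; posterior probability 0.365.
Reviewer B: prior odds 0.163/0.837 = 0.19474; posterior odds 1.6389; posterior probability 0.621.

Reviewer A: 0.365; Reviewer B: 0.621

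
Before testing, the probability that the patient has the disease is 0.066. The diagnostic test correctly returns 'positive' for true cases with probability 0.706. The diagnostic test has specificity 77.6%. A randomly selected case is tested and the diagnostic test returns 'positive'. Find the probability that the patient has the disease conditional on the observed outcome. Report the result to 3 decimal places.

Let H be the event that the patient has the disease. P(H) = 0.066, so P(¬H) = 0.934. With E the 'positive' result, P(E|H) = 0.706 and P(E|¬H) = 0.224.
P(E) = 0.706·0.066 + 0.224·0.934 = 0.046596 + 0.20922 = 0.25581.
By Bayes' theorem, P(H|E) = 0.046596 / 0.25581 = 0.182.

P(H | E) ≈ 0.182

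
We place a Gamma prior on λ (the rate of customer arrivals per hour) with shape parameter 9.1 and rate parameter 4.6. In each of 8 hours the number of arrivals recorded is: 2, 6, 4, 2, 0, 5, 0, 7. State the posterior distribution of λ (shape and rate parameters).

The Poisson likelihood adds the total count to the shape and the number of exposure periods to the rate. Here ∑xᵢ = 26 and n = 8, so shape 9.1→35.1 and rate 4.6→12.6.

Posterior: Gamma(shape=35.1, rate=12.6)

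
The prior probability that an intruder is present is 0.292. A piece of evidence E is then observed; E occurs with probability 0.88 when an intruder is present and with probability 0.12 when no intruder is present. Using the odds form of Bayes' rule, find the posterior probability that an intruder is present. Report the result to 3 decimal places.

Posterior probability ≈ 0.752

Prior odds = 0.292/(1−0.292) = 0.41243. In log-odds, ln(0.41243) = -0.88569.
Add log likelihood ratio: ln(7.3333) = 1.9924.
Posterior log-odds = 1.1067, so posterior odds = exp(1.1067) = 3.0245. Converting, P(H|E) = 3.0245/4.0245 = 0.752.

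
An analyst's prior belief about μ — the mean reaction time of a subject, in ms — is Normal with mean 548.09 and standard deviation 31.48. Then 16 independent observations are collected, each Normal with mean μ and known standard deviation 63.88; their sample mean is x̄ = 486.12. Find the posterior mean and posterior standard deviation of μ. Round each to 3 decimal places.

Posterior mean ≈ 498.804; posterior SD ≈ 14.242

With known σ, the Normal prior is conjugate. Weight on the data is w = (n/σ²)/(n/σ² + 1/τ₀²) = 0.00392094/(0.00392094+0.00100909) = 0.79532.
Posterior mean = w·x̄ + (1−w)·μ₀ = 0.79532·486.12 + 0.20468·548.09 = 498.804. Posterior variance = 1/(0.00392094+0.00100909) = 202.838, so SD = 14.242.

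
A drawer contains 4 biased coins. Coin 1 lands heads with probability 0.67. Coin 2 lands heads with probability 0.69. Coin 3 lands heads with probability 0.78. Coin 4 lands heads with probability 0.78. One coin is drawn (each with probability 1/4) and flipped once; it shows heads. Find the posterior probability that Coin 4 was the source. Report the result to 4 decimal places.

Posterior probability ≈ 0.2671

P(heads|C1) = 0.67; P(heads|C2) = 0.69; P(heads|C3) = 0.78; P(heads|C4) = 0.78.
Prior × likelihood for each source: 0.25·0.67=0.1675, 0.25·0.69=0.1725, 0.25·0.78=0.1950, 0.25·0.78=0.1950. Summing gives P(heads) = 0.73000.
P(Coin 4 | heads) = 0.1950 / 0.73000 = 0.2671.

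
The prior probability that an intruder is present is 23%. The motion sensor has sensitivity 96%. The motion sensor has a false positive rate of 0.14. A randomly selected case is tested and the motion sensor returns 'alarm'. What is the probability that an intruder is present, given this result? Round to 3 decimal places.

Let H be the event that an intruder is present. P(H) = 0.23, so P(¬H) = 0.77. With E the 'alarm' result, P(E|H) = 0.96 and P(E|¬H) = 0.14.
P(E) = 0.96·0.23 + 0.14·0.77 = 0.22080 + 0.10780 = 0.32860.
By Bayes' theorem, P(H|E) = 0.22080 / 0.32860 = 0.672.

P(H | E) ≈ 0.672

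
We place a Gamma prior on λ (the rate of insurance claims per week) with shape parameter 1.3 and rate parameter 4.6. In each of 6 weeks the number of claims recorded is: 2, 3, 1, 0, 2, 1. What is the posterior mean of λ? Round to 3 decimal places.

Posterior mean ≈ 0.972

Total count ∑xᵢ = 9 over n = 6 weeks.
Gamma is conjugate to the Poisson likelihood: posterior is Gamma(shape = 1.3+9 = 10.3, rate = 4.6+6 = 10.6).
Posterior mean = shape/rate = 10.3/10.6 = 0.972.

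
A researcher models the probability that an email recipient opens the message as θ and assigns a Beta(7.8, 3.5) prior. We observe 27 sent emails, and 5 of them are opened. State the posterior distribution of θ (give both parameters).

Posterior: Beta(12.8, 25.5)

Observing 5 successes and 22 failures updates Beta(7.8, 3.5) by adding the success and failure counts to the two shape parameters: α = 7.8+5 = 12.8, β = 3.5+22 = 25.5.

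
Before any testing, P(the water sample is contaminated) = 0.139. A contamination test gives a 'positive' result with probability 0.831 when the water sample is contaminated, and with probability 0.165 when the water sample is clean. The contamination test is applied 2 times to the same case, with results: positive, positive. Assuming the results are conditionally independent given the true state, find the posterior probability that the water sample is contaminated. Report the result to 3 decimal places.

Let H be the event that the water sample is contaminated; start with P(H) = 0.139. P('positive'|H) = 0.831, P('positive'|¬H) = 0.165.
Update on result 1 ('positive'): P(H) ← 0.831·0.1390 / (0.831·0.1390 + 0.165·0.8610) = 0.11551/0.25757 = 0.4484.
Update on result 2 ('positive'): P(H) ← 0.831·0.4484 / (0.831·0.4484 + 0.165·0.5516) = 0.37266/0.46367 = 0.8037.

Posterior P(H) ≈ 0.804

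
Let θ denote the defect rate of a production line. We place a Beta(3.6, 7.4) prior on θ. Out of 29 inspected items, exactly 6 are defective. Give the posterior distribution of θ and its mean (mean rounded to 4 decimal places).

Posterior: Beta(9.6, 30.4); mean ≈ 0.2400

The binomial likelihood is conjugate to the Beta prior: with 6 successes and 23 failures, the posterior is Beta(3.6+6, 7.4+23) = Beta(9.6, 30.4).
E[θ | data] = 9.6/(9.6+30.4) = 0.2400.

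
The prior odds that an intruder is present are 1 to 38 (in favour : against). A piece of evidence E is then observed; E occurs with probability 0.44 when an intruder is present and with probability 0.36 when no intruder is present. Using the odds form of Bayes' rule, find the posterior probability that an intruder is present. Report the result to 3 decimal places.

Posterior probability ≈ 0.031

Prior odds = 1/38 = 0.026316. In log-odds, ln(0.026316) = -3.6376.
Add log likelihood ratio: ln(1.2222) = 0.20067.
Posterior log-odds = -3.4369, so posterior odds = exp(-3.4369) = 0.032164. Converting, P(H|E) = 0.032164/1.0322 = 0.031.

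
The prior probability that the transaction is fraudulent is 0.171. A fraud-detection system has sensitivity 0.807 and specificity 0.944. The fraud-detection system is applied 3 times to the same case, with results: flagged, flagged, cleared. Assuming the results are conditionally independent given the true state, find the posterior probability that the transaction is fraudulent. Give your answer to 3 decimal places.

Posterior P(H) ≈ 0.898

With H the event that the transaction is fraudulent, the joint likelihood of the observed sequence is P(data|H) = 0.807·0.807·0.193 = 0.12569 and P(data|¬H) = 0.056·0.056·0.944 = 0.0029604.
Bayes: P(H|data) = 0.171·0.12569 / (0.171·0.12569 + 0.829·0.0029604) = 0.021493/0.023947 = 0.8975.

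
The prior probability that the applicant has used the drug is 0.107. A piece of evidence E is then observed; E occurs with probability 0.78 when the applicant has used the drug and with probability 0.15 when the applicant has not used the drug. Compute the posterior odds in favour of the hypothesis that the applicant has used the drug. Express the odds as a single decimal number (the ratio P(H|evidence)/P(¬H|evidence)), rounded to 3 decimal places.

Prior odds = 0.107/(1−0.107) = 0.11982. In log-odds, ln(0.11982) = -2.1218.
Add log likelihood ratio: ln(5.2000) = 1.6487.
Posterior log-odds = -0.47310, so posterior odds = exp(-0.47310) = 0.62307.

Posterior odds ≈ 0.623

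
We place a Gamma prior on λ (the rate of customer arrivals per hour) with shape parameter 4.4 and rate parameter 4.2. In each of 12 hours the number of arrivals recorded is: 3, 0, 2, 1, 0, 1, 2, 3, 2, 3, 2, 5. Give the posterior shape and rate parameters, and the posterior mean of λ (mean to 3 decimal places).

Posterior: Gamma(shape=28.4, rate=16.2); mean ≈ 1.753

The Poisson likelihood adds the total count to the shape and the number of exposure periods to the rate. Here ∑xᵢ = 24 and n = 12, so shape 4.4→28.4 and rate 4.2→16.2.
E[λ | data] = 28.4/16.2 = 1.753.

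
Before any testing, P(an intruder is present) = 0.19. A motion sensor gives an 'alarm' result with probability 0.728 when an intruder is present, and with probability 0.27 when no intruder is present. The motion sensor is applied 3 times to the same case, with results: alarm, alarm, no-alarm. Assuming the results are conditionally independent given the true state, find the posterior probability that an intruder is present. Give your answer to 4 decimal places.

Posterior P(H) ≈ 0.3885

Let H be the event that an intruder is present; start with P(H) = 0.19. P('alarm'|H) = 0.728, P('alarm'|¬H) = 0.27.
Update on result 1 ('alarm'): P(H) ← 0.728·0.1900 / (0.728·0.1900 + 0.27·0.8100) = 0.13832/0.35702 = 0.3874.
Update on result 2 ('alarm'): P(H) ← 0.728·0.3874 / (0.728·0.3874 + 0.27·0.6126) = 0.28205/0.44744 = 0.6304.
Update on result 3 ('no-alarm'): P(H) ← 0.272·0.6304 / (0.272·0.6304 + 0.73·0.3696) = 0.17146/0.44130 = 0.3885.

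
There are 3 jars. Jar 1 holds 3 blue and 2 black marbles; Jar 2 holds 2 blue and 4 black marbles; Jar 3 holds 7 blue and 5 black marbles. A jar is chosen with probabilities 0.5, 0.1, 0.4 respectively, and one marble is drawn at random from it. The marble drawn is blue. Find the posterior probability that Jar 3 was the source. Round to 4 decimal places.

P(blue|Jar 1) = 0.6; P(blue|Jar 2) = 0.3333; P(blue|Jar 3) = 0.5833.
Prior × likelihood for each source: 0.5·0.6=0.3000, 0.1·0.3333=0.03333, 0.4·0.5833=0.2333. Summing gives P(blue) = 0.56667.
P(Jar 3 | blue) = 0.2333 / 0.56667 = 0.4118.

Posterior probability ≈ 0.4118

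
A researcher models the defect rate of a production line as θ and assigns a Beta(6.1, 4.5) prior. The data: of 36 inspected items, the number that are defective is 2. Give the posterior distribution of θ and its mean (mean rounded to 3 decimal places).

The binomial likelihood is conjugate to the Beta prior: with 2 successes and 34 failures, the posterior is Beta(6.1+2, 4.5+34) = Beta(8.1, 38.5).
Posterior mean = α/(α+β) = 8.1/46.6 = 0.174.

Posterior: Beta(8.1, 38.5); mean ≈ 0.174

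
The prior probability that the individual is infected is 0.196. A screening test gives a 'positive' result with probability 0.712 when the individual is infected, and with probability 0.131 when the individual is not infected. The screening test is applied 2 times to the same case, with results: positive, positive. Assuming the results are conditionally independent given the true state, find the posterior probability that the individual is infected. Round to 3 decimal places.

Posterior P(H) ≈ 0.878

With H the event that the individual is infected, the joint likelihood of the observed sequence is P(data|H) = 0.712·0.712 = 0.50694 and P(data|¬H) = 0.131·0.131 = 0.017161.
Bayes: P(H|data) = 0.196·0.50694 / (0.196·0.50694 + 0.804·0.017161) = 0.099361/0.11316 = 0.8781.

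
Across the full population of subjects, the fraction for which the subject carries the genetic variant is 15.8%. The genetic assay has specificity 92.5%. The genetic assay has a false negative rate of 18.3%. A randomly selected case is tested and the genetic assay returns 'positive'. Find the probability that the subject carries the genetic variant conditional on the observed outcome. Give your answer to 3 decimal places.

P(H | E) ≈ 0.671

Let H be the event that the subject carries the genetic variant. P(H) = 0.158, so P(¬H) = 0.842. With E the 'positive' result, P(E|H) = 0.817 and P(E|¬H) = 0.075.
P(E) = 0.817·0.158 + 0.075·0.842 = 0.12909 + 0.063150 = 0.19224.
By Bayes' theorem, P(H|E) = 0.12909 / 0.19224 = 0.671.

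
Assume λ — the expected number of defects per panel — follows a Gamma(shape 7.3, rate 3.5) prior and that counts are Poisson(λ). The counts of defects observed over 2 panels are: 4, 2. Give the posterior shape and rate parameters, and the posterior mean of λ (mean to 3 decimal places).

Posterior: Gamma(shape=13.3, rate=5.5); mean ≈ 2.418

The Poisson likelihood adds the total count to the shape and the number of exposure periods to the rate. Here ∑xᵢ = 6 and n = 2, so shape 7.3→13.3 and rate 3.5→5.5.
Posterior mean = shape/rate = 13.3/5.5 = 2.418.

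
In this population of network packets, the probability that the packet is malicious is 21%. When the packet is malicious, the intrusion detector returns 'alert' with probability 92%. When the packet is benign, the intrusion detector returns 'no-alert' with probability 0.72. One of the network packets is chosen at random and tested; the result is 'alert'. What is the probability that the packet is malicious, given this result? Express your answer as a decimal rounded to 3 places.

P(H | E) ≈ 0.466

Let H be the event that the packet is malicious. P(H) = 0.21, so P(¬H) = 0.79. With E the 'alert' result, P(E|H) = 0.92 and P(E|¬H) = 0.28.
P(E) = 0.92·0.21 + 0.28·0.79 = 0.19320 + 0.22120 = 0.41440.
By Bayes' theorem, P(H|E) = 0.19320 / 0.41440 = 0.466.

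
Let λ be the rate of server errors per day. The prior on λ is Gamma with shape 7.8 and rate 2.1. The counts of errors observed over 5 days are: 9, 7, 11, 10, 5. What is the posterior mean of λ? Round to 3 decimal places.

Posterior mean ≈ 7.014

The Poisson likelihood adds the total count to the shape and the number of exposure periods to the rate. Here ∑xᵢ = 42 and n = 5, so shape 7.8→49.8 and rate 2.1→7.1.
E[λ | data] = 49.8/7.1 = 7.014.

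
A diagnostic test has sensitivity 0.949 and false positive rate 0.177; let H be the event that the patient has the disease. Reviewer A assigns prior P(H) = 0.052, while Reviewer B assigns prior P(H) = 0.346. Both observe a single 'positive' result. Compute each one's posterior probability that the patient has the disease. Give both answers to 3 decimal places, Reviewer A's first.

Reviewer A: 0.227; Reviewer B: 0.739

The likelihood ratio for a 'positive' result is 0.949/0.177 = 5.3616.
Reviewer A: prior odds 0.052/0.948 = 0.054852; posterior odds 0.29410; posterior probability 0.227.
Reviewer B: prior odds 0.346/0.654 = 0.52905; posterior odds 2.8366; posterior probability 0.739.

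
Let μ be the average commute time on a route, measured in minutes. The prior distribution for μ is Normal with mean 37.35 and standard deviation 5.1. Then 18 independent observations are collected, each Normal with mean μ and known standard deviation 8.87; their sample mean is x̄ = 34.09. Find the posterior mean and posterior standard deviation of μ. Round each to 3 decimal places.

With known σ, the Normal prior is conjugate. Weight on the data is w = (n/σ²)/(n/σ² + 1/τ₀²) = 0.228784/(0.228784+0.0384468) = 0.85613.
Posterior mean = w·x̄ + (1−w)·μ₀ = 0.85613·34.09 + 0.14387·37.35 = 34.559. Posterior variance = 1/(0.228784+0.0384468) = 3.74209, so SD = 1.934.

Posterior mean ≈ 34.559; posterior SD ≈ 1.934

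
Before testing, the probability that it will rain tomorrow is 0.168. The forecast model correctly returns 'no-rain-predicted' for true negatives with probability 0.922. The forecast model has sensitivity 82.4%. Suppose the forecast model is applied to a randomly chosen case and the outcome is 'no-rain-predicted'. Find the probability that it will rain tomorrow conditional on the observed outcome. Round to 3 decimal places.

Let H be the event that it will rain tomorrow. P(H) = 0.168, so P(¬H) = 0.832. With E the 'no-rain-predicted' result, P(E|H) = 0.176 and P(E|¬H) = 0.922.
P(E) = 0.176·0.168 + 0.922·0.832 = 0.029568 + 0.76710 = 0.79667.
By Bayes' theorem, P(H|E) = 0.029568 / 0.79667 = 0.037.

P(H | E) ≈ 0.037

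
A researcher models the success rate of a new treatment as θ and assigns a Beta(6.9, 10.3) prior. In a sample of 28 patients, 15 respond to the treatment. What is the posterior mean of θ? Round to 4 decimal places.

Observing 15 successes and 13 failures updates Beta(6.9, 10.3) by adding the success and failure counts to the two shape parameters: α = 6.9+15 = 21.9, β = 10.3+13 = 23.3.
Posterior mean = α/(α+β) = 21.9/45.2 = 0.4845.

Posterior mean ≈ 0.4845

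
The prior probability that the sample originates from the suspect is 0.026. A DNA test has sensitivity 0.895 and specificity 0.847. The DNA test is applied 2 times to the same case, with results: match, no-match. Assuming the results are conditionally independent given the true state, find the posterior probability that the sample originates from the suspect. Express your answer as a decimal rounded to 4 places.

Posterior P(H) ≈ 0.0190

Let H be the event that the sample originates from the suspect; start with P(H) = 0.026. P('match'|H) = 0.895, P('match'|¬H) = 0.153.
Update on result 1 ('match'): P(H) ← 0.895·0.0260 / (0.895·0.0260 + 0.153·0.9740) = 0.023270/0.17229 = 0.1351.
Update on result 2 ('no-match'): P(H) ← 0.105·0.1351 / (0.105·0.1351 + 0.847·0.8649) = 0.014181/0.74678 = 0.0190.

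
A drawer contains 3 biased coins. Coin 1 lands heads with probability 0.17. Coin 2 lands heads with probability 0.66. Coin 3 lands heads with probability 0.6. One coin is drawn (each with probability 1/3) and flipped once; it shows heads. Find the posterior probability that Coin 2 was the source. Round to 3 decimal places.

Tabulate prior·likelihood by source: [1] prior 0.333333, lik 0.17, product 0.05667; [2] prior 0.333333, lik 0.66, product 0.2200; [3] prior 0.333333, lik 0.6, product 0.2000.
Normalizing constant = 0.47667; the posterior for Coin 2 is its product over the sum, 0.2200/0.47667 = 0.462.

Posterior probability ≈ 0.462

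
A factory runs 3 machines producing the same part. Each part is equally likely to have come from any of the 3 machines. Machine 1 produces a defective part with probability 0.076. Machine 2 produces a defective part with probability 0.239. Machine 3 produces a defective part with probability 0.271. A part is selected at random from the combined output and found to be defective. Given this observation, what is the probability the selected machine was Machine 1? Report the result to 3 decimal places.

Posterior probability ≈ 0.130

P(defective|M1) = 0.076; P(defective|M2) = 0.239; P(defective|M3) = 0.271.
Prior × likelihood for each source: 0.333333·0.076=0.02533, 0.333333·0.239=0.07967, 0.333333·0.271=0.09033. Summing gives P(defective) = 0.19533.
P(Machine 1 | defective) = 0.02533 / 0.19533 = 0.130.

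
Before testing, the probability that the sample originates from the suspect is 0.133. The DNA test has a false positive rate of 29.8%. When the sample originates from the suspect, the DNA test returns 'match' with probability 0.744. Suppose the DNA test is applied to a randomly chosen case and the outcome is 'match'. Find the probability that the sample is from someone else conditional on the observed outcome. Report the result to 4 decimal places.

Write H for 'the sample originates from the suspect'. Prior odds H:¬H = 0.133/0.867 = 0.15340. For the 'match' outcome, the likelihood ratio is 0.744/0.298 = 2.4966.
Posterior odds = 0.15340 × 2.4966 = 0.38299, so P(H|E) = 0.38299/(1+0.38299) = 0.2769. Then P(¬H|E) = 1 − 0.2769 = 0.7231.

P(¬H | E) ≈ 0.7231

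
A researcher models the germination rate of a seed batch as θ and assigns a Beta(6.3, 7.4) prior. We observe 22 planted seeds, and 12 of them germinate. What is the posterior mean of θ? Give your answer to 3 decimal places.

Posterior mean ≈ 0.513

Observing 12 successes and 10 failures updates Beta(6.3, 7.4) by adding the success and failure counts to the two shape parameters: α = 6.3+12 = 18.3, β = 7.4+10 = 17.4.
Posterior mean = α/(α+β) = 18.3/35.7 = 0.513.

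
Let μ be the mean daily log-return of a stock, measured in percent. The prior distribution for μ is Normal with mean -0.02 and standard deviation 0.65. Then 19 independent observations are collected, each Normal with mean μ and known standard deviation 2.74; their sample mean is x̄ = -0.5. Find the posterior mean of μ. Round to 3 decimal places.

With known σ, the Normal prior is conjugate. Weight on the data is w = (n/σ²)/(n/σ² + 1/τ₀²) = 2.53077/(2.53077+2.36686) = 0.51673.
Posterior mean = w·x̄ + (1−w)·μ₀ = 0.51673·-0.5 + 0.48327·-0.02 = -0.268.

Posterior mean ≈ -0.268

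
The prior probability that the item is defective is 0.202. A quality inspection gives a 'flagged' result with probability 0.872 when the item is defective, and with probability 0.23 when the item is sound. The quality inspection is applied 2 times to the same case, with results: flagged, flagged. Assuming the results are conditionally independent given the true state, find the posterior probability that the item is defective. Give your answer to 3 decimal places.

Posterior P(H) ≈ 0.784

With H the event that the item is defective, the joint likelihood of the observed sequence is P(data|H) = 0.872·0.872 = 0.76038 and P(data|¬H) = 0.23·0.23 = 0.052900.
Bayes: P(H|data) = 0.202·0.76038 / (0.202·0.76038 + 0.798·0.052900) = 0.15360/0.19581 = 0.7844.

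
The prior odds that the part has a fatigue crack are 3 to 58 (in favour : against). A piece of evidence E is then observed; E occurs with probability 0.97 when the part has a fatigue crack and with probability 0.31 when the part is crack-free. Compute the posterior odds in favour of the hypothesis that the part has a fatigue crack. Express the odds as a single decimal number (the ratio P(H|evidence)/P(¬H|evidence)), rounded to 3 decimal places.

Posterior odds ≈ 0.162

Prior odds = 3/58 = 0.051724.
Likelihood ratio for E = 0.97/0.31 = 3.1290.
Posterior odds = prior odds × LR = 0.16185.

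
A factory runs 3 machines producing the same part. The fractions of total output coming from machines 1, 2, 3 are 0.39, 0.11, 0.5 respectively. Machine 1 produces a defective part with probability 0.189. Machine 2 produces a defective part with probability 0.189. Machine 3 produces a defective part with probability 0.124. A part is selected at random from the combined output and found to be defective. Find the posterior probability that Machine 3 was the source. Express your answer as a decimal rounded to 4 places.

Posterior probability ≈ 0.3962

Tabulate prior·likelihood by source: [1] prior 0.39, lik 0.189, product 0.07371; [2] prior 0.11, lik 0.189, product 0.02079; [3] prior 0.5, lik 0.124, product 0.06200.
Normalizing constant = 0.15650; the posterior for Machine 3 is its product over the sum, 0.06200/0.15650 = 0.3962.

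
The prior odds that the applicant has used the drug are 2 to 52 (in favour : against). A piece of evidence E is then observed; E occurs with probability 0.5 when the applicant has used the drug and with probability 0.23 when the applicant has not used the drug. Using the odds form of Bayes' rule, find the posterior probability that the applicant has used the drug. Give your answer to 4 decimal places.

Prior odds = 2/52 = 0.038462. In log-odds, ln(0.038462) = -3.2581.
Add log likelihood ratio: ln(2.1739) = 0.77653.
Posterior log-odds = -2.4816, so posterior odds = exp(-2.4816) = 0.083612. Converting, P(H|E) = 0.083612/1.0836 = 0.0772.

Posterior probability ≈ 0.0772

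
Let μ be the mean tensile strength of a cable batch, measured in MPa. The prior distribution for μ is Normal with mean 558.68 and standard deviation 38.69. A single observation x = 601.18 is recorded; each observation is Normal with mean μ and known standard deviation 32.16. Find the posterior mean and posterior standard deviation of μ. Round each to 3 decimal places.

Prior precision 1/τ₀² = 1/38.69² = 0.00066804; data precision n/σ² = 1/32.16² = 0.00096687.
Posterior precision = 0.00066804 + 0.00096687 = 0.00163491, giving posterior SD = 1/√0.00163491 = 24.732.
Posterior mean = (0.00066804·558.68 + 0.00096687·601.18) / 0.00163491 = 583.814.

Posterior mean ≈ 583.814; posterior SD ≈ 24.732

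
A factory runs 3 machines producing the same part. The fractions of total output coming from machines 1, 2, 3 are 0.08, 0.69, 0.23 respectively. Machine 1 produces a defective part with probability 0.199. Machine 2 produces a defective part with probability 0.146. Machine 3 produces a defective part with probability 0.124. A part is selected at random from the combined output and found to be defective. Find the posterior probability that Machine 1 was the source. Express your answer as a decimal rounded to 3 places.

Posterior probability ≈ 0.110

Tabulate prior·likelihood by source: [1] prior 0.08, lik 0.199, product 0.01592; [2] prior 0.69, lik 0.146, product 0.1007; [3] prior 0.23, lik 0.124, product 0.02852.
Normalizing constant = 0.14518; the posterior for Machine 1 is its product over the sum, 0.01592/0.14518 = 0.110.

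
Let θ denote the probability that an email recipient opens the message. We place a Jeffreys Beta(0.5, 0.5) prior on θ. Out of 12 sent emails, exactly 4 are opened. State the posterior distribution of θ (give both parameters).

Posterior: Beta(4.5, 8.5)

Observing 4 successes and 8 failures updates Beta(0.5, 0.5) by adding the success and failure counts to the two shape parameters: α = 0.5+4 = 4.5, β = 0.5+8 = 8.5.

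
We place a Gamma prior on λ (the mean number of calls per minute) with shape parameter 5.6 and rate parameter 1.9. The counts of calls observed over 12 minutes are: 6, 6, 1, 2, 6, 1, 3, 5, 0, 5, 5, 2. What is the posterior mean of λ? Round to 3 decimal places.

Posterior mean ≈ 3.424

Total count ∑xᵢ = 42 over n = 12 minutes.
Gamma is conjugate to the Poisson likelihood: posterior is Gamma(shape = 5.6+42 = 47.6, rate = 1.9+12 = 13.9).
E[λ | data] = 47.6/13.9 = 3.424.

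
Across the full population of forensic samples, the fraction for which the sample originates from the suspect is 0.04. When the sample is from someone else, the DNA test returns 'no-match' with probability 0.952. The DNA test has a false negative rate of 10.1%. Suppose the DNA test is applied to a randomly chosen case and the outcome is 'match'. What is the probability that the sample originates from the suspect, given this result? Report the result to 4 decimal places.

Let H be the event that the sample originates from the suspect. P(H) = 0.04, so P(¬H) = 0.96. With E the 'match' result, P(E|H) = 0.899 and P(E|¬H) = 0.048.
P(E) = 0.899·0.04 + 0.048·0.96 = 0.035960 + 0.046080 = 0.082040.
By Bayes' theorem, P(H|E) = 0.035960 / 0.082040 = 0.4383.

P(H | E) ≈ 0.4383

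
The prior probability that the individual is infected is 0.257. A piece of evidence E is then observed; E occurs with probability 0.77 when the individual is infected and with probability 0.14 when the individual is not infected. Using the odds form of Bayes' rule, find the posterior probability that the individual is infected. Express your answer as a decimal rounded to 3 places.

Posterior probability ≈ 0.655

Prior odds = 0.257/(1−0.257) = 0.34590.
Likelihood ratio for E = 0.77/0.14 = 5.5000.
Posterior odds = prior odds × LR = 1.9024.
Posterior probability = odds/(1+odds) = 1.9024/2.9024 = 0.655.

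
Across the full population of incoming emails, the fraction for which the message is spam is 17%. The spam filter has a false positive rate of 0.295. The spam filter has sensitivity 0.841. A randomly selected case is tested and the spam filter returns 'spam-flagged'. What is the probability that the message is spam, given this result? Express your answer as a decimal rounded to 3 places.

P(H | E) ≈ 0.369

Let H be the event that the message is spam. P(H) = 0.17, so P(¬H) = 0.83. With E the 'spam-flagged' result, P(E|H) = 0.841 and P(E|¬H) = 0.295.
P(E) = 0.841·0.17 + 0.295·0.83 = 0.14297 + 0.24485 = 0.38782.
By Bayes' theorem, P(H|E) = 0.14297 / 0.38782 = 0.369.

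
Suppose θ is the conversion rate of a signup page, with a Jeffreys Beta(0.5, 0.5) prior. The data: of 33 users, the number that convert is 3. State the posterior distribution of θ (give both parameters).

The binomial likelihood is conjugate to the Beta prior: with 3 successes and 30 failures, the posterior is Beta(0.5+3, 0.5+30) = Beta(3.5, 30.5).

Posterior: Beta(3.5, 30.5)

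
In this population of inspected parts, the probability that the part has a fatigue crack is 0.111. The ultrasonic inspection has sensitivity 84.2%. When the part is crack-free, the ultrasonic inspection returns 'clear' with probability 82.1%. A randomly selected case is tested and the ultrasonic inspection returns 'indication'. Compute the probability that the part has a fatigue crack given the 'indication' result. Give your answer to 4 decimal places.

Let H be the event that the part has a fatigue crack. P(H) = 0.111, so P(¬H) = 0.889. With E the 'indication' result, P(E|H) = 0.842 and P(E|¬H) = 0.179.
P(E) = 0.842·0.111 + 0.179·0.889 = 0.093462 + 0.15913 = 0.25259.
By Bayes' theorem, P(H|E) = 0.093462 / 0.25259 = 0.3700.

P(H | E) ≈ 0.3700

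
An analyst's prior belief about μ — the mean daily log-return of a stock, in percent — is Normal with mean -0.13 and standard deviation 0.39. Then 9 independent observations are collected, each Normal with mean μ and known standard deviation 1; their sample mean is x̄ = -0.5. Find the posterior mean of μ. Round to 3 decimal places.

Prior precision 1/τ₀² = 1/0.39² = 6.57462; data precision n/σ² = 9/1² = 9.00000.
Posterior precision = 6.57462 + 9.00000 = 15.5746.
Posterior mean = (6.57462·-0.13 + 9.00000·-0.5) / 15.5746 = -0.344.

Posterior mean ≈ -0.344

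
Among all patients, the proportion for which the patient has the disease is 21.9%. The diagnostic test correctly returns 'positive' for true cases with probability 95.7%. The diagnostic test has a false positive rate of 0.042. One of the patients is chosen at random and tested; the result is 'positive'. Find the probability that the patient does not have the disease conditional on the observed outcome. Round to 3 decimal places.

Write H for 'the patient has the disease'. Prior odds H:¬H = 0.219/0.781 = 0.28041. For the 'positive' outcome, the likelihood ratio is 0.957/0.042 = 22.786.
Posterior odds = 0.28041 × 22.786 = 6.3893, so P(H|E) = 6.3893/(1+6.3893) = 0.865. Then P(¬H|E) = 1 − 0.865 = 0.135.

P(¬H | E) ≈ 0.135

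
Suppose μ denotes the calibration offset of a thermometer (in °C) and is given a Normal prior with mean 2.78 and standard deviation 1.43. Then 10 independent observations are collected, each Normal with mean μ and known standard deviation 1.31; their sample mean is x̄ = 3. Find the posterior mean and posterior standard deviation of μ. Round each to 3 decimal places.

Prior precision 1/τ₀² = 1/1.43² = 0.489021; data precision n/σ² = 10/1.31² = 5.82717.
Posterior precision = 0.489021 + 5.82717 = 6.31619, giving posterior SD = 1/√6.31619 = 0.398.
Posterior mean = (0.489021·2.78 + 5.82717·3) / 6.31619 = 2.983.

Posterior mean ≈ 2.983; posterior SD ≈ 0.398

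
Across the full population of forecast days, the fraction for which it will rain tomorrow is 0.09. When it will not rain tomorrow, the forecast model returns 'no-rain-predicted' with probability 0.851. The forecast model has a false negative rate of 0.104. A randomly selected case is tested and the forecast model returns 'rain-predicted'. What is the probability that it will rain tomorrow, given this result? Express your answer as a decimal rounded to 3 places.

Let H be the event that it will rain tomorrow. P(H) = 0.09, so P(¬H) = 0.91. With E the 'rain-predicted' result, P(E|H) = 0.896 and P(E|¬H) = 0.149.
P(E) = 0.896·0.09 + 0.149·0.91 = 0.080640 + 0.13559 = 0.21623.
By Bayes' theorem, P(H|E) = 0.080640 / 0.21623 = 0.373.

P(H | E) ≈ 0.373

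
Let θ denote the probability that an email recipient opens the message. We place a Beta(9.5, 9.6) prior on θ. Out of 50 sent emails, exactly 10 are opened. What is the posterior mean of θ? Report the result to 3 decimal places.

Posterior mean ≈ 0.282

Observing 10 successes and 40 failures updates Beta(9.5, 9.6) by adding the success and failure counts to the two shape parameters: α = 9.5+10 = 19.5, β = 9.6+40 = 49.6.
Posterior mean = α/(α+β) = 19.5/69.1 = 0.282.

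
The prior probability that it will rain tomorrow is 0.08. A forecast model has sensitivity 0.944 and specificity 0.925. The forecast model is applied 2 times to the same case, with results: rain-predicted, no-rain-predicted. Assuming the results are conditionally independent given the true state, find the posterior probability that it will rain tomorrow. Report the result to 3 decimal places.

With H the event that it will rain tomorrow, the joint likelihood of the observed sequence is P(data|H) = 0.944·0.056 = 0.052864 and P(data|¬H) = 0.075·0.925 = 0.069375.
Bayes: P(H|data) = 0.08·0.052864 / (0.08·0.052864 + 0.92·0.069375) = 0.0042291/0.068054 = 0.0621.

Posterior P(H) ≈ 0.062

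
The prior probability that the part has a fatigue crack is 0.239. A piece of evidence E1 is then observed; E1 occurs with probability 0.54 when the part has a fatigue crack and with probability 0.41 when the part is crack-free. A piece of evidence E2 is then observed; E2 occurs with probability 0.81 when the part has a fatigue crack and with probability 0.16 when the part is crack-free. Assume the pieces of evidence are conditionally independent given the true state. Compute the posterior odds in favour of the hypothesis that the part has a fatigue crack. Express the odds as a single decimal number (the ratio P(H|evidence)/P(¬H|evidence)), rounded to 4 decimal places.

Posterior odds ≈ 2.0941

Prior odds = 0.239/(1−0.239) = 0.31406. In log-odds, ln(0.31406) = -1.1582.
Add log likelihood ratios: ln(1.3171) + ln(5.0625) = 1.8973.
Posterior log-odds = 0.73910, so posterior odds = exp(0.73910) = 2.0941.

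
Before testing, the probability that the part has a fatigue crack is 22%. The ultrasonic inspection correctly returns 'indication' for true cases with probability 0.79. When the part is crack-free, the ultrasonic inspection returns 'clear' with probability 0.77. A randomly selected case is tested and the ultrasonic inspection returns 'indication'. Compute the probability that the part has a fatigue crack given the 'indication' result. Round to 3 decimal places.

Let H be the event that the part has a fatigue crack. P(H) = 0.22, so P(¬H) = 0.78. With E the 'indication' result, P(E|H) = 0.79 and P(E|¬H) = 0.23.
P(E) = 0.79·0.22 + 0.23·0.78 = 0.17380 + 0.17940 = 0.35320.
By Bayes' theorem, P(H|E) = 0.17380 / 0.35320 = 0.492.

P(H | E) ≈ 0.492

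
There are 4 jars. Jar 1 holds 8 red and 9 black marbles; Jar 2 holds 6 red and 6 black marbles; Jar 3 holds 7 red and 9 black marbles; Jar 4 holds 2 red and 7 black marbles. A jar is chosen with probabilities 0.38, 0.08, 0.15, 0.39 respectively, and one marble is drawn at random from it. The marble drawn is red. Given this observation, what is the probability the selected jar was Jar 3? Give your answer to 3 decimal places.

Tabulate prior·likelihood by source: [1] prior 0.38, lik 0.4706, product 0.1788; [2] prior 0.08, lik 0.5, product 0.04000; [3] prior 0.15, lik 0.4375, product 0.06563; [4] prior 0.39, lik 0.2222, product 0.08667.
Normalizing constant = 0.37112; the posterior for Jar 3 is its product over the sum, 0.06563/0.37112 = 0.177.

Posterior probability ≈ 0.177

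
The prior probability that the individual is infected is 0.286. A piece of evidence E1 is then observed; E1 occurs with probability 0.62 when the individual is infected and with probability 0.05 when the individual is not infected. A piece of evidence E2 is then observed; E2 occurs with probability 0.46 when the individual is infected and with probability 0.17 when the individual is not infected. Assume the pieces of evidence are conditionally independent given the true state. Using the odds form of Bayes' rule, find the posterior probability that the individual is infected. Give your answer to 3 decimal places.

Prior odds = 0.286/(1−0.286) = 0.40056.
Likelihood ratio for E1 = 0.62/0.05 = 12.400.
Likelihood ratio for E2 = 0.46/0.17 = 2.7059.
Posterior odds = prior odds × LR₁ × LR₂ = 13.440.
Posterior probability = odds/(1+odds) = 13.440/14.440 = 0.931.

Posterior probability ≈ 0.931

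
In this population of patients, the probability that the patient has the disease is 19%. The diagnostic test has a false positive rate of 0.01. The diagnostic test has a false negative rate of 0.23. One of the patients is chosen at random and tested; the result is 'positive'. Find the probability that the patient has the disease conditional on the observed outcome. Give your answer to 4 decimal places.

P(H | E) ≈ 0.9475

Let H be the event that the patient has the disease. P(H) = 0.19, so P(¬H) = 0.81. With E the 'positive' result, P(E|H) = 0.77 and P(E|¬H) = 0.01.
P(E) = 0.77·0.19 + 0.01·0.81 = 0.14630 + 0.0081000 = 0.15440.
By Bayes' theorem, P(H|E) = 0.14630 / 0.15440 = 0.9475.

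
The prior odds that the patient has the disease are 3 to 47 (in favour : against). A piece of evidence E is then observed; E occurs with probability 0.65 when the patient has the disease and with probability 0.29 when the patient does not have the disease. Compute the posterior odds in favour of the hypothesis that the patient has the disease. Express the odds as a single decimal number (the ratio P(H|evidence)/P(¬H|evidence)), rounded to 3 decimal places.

Posterior odds ≈ 0.143

Prior odds = 3/47 = 0.063830.
Likelihood ratio for E = 0.65/0.29 = 2.2414.
Posterior odds = prior odds × LR = 0.14307.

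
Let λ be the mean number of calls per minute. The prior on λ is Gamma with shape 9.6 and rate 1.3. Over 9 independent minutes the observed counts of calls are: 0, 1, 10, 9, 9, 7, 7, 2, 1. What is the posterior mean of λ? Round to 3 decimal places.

Total count ∑xᵢ = 46 over n = 9 minutes.
Gamma is conjugate to the Poisson likelihood: posterior is Gamma(shape = 9.6+46 = 55.6, rate = 1.3+9 = 10.3).
E[λ | data] = 55.6/10.3 = 5.398.

Posterior mean ≈ 5.398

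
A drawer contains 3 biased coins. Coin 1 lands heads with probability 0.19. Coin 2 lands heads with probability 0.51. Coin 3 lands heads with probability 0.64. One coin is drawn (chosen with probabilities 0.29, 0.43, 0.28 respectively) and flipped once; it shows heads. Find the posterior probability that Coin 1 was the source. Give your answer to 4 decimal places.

Posterior probability ≈ 0.1215

Tabulate prior·likelihood by source: [1] prior 0.29, lik 0.19, product 0.05510; [2] prior 0.43, lik 0.51, product 0.2193; [3] prior 0.28, lik 0.64, product 0.1792.
Normalizing constant = 0.45360; the posterior for Coin 1 is its product over the sum, 0.05510/0.45360 = 0.1215.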